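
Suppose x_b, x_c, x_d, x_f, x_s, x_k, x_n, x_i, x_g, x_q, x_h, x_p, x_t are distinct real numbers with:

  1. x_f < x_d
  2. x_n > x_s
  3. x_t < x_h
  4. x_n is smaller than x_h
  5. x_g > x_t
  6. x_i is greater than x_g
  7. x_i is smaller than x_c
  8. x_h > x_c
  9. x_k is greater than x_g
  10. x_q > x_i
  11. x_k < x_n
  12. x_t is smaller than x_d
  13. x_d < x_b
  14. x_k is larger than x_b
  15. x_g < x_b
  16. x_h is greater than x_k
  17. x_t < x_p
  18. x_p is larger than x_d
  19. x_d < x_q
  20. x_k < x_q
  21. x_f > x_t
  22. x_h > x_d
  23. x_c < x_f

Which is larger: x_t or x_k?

The relevant relations are x_t < x_g; x_g < x_i; x_i < x_c; x_c < x_f; x_f < x_d; x_d < x_b; x_b < x_k.
Together: x_t < x_g < x_i < x_c < x_f < x_d < x_b < x_k.
So x_t < x_k; x_k is the larger of the two.

x_k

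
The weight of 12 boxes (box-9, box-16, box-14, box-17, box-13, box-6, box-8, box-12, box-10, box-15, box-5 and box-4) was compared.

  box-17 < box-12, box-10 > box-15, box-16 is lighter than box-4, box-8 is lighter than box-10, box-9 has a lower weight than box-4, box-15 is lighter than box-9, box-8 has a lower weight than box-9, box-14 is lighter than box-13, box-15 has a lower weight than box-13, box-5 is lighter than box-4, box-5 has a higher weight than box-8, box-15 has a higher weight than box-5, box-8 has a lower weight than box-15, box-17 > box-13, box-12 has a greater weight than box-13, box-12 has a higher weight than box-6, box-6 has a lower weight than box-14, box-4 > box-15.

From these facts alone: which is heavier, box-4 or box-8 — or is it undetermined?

box-4

box-8 < box-5 and box-5 < box-15 give box-8 < box-15.
Then box-15 < box-9 extends the chain to box-9.
Then box-9 < box-4 extends the chain to box-4.
So box-4 is heavier.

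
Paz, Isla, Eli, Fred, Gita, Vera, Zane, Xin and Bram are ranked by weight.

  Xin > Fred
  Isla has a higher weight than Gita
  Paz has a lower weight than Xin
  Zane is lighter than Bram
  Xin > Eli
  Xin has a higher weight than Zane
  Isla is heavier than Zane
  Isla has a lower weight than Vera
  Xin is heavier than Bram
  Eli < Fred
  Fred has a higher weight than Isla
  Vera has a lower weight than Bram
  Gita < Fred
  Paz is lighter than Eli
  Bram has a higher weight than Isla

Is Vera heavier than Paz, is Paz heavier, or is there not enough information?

undetermined

Following every chain through Paz: above Paz we get Eli, Fred, Xin.
Vera is not reached, and no chain runs the other way from Vera to Paz.
So the given relations leave the order of Paz and Vera undetermined.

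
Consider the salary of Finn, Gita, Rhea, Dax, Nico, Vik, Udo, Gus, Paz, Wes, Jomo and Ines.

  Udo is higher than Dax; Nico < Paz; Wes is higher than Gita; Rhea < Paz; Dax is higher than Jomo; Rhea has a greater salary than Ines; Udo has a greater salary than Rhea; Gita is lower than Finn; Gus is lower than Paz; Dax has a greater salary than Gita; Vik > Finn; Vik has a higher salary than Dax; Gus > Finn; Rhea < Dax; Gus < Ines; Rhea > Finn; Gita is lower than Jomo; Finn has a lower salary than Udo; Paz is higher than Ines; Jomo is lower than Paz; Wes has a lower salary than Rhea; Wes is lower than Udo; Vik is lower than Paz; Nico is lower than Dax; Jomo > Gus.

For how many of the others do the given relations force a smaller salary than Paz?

The elements the relations force below Paz are Gita, Nico, Finn, Gus, Ines, Wes, Jomo, Rhea, Dax, Vik — no chain reaches any other.
That is 10.

10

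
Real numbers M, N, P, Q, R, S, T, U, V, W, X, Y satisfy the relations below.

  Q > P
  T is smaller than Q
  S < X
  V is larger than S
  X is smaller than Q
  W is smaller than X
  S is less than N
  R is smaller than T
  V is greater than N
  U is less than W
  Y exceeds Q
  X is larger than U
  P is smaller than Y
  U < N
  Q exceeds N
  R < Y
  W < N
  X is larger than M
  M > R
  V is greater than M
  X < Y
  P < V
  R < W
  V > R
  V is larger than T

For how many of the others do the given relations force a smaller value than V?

8

Directly below V: R, S, P, N, M, T.
One step further: U, W (8 so far).
No other element is forced below V by the given relations, so the count is 8.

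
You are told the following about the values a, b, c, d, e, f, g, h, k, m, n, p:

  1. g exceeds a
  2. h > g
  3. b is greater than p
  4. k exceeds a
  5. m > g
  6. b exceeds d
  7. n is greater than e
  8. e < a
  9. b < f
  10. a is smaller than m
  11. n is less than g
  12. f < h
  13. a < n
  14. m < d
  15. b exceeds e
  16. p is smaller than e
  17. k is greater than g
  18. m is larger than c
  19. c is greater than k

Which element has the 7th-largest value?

k

The consecutive relations fix a unique order: p < e < a < n < g < k < c < m < d < b < f < h.
The 7th largest is k.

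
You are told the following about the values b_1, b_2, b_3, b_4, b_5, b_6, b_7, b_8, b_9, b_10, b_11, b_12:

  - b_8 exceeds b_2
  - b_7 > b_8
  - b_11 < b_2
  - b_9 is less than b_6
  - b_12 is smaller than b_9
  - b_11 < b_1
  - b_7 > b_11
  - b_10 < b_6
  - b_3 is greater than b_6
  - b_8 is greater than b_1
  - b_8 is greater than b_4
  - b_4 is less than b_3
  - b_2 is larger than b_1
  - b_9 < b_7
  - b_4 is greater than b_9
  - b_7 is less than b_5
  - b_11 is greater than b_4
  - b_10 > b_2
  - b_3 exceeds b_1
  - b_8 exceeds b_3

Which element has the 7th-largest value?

b_2

Piecing the relations together gives one ordering: b_12 < b_9 < b_4 < b_11 < b_1 < b_2 < b_10 < b_6 < b_3 < b_8 < b_7 < b_5.
Counting 7 from the largest end gives b_2.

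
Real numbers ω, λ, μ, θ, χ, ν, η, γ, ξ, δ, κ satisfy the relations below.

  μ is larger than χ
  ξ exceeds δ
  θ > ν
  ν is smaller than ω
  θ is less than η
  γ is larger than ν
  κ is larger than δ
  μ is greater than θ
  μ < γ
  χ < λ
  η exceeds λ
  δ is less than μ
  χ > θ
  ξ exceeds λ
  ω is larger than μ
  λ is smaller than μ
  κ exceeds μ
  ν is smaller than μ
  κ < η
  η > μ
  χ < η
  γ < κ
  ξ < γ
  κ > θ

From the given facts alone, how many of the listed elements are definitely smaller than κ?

Directly below κ: θ, δ, μ, γ.
One step further: ν, χ, λ, ξ (8 so far).
No other element is forced below κ by the given relations, so the count is 8.

8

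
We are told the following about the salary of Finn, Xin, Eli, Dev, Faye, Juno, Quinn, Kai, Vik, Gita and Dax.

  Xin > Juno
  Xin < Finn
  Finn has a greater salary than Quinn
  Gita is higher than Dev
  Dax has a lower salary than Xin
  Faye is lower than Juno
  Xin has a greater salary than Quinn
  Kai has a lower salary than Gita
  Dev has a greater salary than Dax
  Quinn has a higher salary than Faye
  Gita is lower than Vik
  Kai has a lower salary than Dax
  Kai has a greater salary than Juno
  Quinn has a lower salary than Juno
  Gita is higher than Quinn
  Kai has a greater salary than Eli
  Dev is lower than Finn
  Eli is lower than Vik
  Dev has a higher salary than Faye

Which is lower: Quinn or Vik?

Quinn

The relevant relations are Quinn < Juno; Juno < Kai; Kai < Dax; Dax < Dev; Dev < Gita; Gita < Vik.
Chaining these gives Quinn < Juno < Kai < Dax < Dev < Gita < Vik.
So Quinn < Vik; Quinn is the lower of the two.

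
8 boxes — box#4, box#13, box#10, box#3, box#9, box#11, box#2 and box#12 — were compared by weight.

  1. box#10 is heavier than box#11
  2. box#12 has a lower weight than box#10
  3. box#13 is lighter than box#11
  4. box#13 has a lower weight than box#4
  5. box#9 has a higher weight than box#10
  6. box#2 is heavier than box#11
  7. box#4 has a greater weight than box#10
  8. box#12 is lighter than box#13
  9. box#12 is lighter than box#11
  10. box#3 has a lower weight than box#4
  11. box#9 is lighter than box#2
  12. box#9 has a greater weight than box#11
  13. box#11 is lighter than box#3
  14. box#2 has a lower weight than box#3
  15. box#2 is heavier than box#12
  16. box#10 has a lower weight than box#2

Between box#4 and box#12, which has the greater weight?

box#12 < box#11 and box#11 < box#10 give box#12 < box#10.
With box#10 < box#9: box#12 < box#11 < box#10 < box#9.
With box#9 < box#2: box#12 < box#11 < box#10 < box#9 < box#2.
With box#2 < box#3: box#12 < box#11 < box#10 < box#9 < box#2 < box#3.
With box#3 < box#4: box#12 < box#11 < box#10 < box#9 < box#2 < box#3 < box#4.
So box#12 < box#4; box#4 is the heavier of the two.

box#4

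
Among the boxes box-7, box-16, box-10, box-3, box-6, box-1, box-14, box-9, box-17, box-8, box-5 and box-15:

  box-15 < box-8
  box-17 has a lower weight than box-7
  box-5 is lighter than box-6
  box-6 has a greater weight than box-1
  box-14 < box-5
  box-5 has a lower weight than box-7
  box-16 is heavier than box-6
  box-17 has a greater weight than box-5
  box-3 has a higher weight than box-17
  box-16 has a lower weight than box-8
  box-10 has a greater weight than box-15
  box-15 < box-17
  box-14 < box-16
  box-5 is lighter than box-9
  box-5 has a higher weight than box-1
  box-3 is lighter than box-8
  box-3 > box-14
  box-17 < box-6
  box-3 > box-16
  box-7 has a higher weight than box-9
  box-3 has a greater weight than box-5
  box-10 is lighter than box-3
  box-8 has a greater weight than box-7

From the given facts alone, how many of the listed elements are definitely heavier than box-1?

The elements the relations force above box-1 are box-5, box-9, box-17, box-6, box-7, box-16, box-3, box-8 — no chain reaches any other.
That is 8.

8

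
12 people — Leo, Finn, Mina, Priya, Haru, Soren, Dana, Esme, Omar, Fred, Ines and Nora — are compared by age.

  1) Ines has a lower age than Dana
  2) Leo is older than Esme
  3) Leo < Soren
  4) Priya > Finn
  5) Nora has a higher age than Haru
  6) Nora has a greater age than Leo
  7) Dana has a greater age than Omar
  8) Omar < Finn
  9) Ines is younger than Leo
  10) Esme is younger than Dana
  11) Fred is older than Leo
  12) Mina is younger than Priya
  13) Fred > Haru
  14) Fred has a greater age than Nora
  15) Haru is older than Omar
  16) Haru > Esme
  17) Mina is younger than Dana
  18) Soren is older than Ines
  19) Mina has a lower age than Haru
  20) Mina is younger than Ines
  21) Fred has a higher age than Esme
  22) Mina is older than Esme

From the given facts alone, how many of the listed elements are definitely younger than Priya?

4

Directly below Priya: Mina, Finn.
One step further: Esme, Omar (4 so far).
Nothing else is reachable below Priya; 4 in all.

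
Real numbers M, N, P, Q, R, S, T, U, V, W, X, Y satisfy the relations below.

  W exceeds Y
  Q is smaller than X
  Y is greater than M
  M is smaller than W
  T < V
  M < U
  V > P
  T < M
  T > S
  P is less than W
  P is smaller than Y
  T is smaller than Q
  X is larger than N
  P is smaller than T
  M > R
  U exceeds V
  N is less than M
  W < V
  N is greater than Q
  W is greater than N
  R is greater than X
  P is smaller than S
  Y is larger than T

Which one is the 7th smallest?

The consecutive relations fix a unique order: P < S < T < Q < N < X < R < M < Y < W < V < U.
Counting 7 from the smallest end gives R.

R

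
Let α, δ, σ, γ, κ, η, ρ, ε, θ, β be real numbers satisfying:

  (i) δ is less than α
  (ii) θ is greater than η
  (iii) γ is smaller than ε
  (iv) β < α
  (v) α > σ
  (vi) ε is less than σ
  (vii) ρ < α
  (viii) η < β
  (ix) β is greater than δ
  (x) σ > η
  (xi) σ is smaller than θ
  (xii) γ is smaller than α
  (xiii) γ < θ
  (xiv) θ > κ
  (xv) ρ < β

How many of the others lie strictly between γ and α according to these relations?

2

Chaining upward from γ reaches: ε, σ, θ.
Chaining downward from α reaches: δ, ε, ρ, η, β, σ.
Strictly between γ and α are those in both lists: ε, σ — 2 elements.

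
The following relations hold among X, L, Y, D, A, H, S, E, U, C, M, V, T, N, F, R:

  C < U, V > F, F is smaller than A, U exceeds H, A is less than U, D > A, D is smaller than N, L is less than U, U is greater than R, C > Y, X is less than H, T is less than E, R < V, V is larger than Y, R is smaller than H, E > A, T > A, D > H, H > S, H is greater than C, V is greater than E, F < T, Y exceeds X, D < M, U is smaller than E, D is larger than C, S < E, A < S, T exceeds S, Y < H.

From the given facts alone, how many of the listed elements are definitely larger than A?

From A the given relations immediately reach S, T, U, E, D.
From those, H, V, N, M — 9 in total.
Nothing else is reachable above A; 9 in all.

9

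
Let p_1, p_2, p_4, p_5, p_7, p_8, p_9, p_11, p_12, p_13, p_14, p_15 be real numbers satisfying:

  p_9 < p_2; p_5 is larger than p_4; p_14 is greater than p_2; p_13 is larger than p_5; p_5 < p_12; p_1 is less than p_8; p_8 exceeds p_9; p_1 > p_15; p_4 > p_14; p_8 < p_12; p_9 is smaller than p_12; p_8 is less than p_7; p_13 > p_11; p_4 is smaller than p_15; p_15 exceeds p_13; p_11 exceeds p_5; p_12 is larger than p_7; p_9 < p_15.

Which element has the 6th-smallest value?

p_11

Chaining the given pairs: p_9 < p_2 < p_14 < p_4 < p_5 < p_11 < p_13 < p_15 < p_1 < p_8 < p_7 < p_12.
Counting 6 from the smallest end gives p_11.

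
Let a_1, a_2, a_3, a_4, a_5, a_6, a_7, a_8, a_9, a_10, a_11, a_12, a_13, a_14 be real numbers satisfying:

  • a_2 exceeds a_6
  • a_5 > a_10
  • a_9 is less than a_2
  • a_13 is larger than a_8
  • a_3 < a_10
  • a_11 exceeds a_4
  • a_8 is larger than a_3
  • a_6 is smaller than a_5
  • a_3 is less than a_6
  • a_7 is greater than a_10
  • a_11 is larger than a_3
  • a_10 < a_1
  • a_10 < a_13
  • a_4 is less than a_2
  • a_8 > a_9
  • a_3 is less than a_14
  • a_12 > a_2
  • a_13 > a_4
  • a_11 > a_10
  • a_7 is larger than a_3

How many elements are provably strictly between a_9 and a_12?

1

The relations place a_9 below a_12. An element lies strictly between them when it is forced above a_9 and also forced below a_12.
Above a_9: {a_8, a_2, a_13}. Below a_12: {a_3, a_6, a_4, a_2}.
Intersection: {a_2} — 1.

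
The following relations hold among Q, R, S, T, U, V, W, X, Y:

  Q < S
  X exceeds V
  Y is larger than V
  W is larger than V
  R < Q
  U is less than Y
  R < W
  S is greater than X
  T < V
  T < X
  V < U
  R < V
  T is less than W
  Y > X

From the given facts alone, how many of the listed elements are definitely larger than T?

6

Directly above T: V, X, W.
One step further: U, S, Y (6 so far).
Nothing else is reachable above T; 6 in all.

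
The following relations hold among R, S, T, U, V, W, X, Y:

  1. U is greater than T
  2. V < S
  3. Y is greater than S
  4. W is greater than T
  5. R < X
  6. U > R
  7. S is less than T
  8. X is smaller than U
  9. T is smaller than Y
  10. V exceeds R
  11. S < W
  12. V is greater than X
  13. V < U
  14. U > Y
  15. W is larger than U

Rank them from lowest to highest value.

R < X < V < S < T < Y < U < W

Nothing is placed below R, so it is least; from there R < X; X < V; V < S; S < T; T < Y; Y < U; U < W, each given directly.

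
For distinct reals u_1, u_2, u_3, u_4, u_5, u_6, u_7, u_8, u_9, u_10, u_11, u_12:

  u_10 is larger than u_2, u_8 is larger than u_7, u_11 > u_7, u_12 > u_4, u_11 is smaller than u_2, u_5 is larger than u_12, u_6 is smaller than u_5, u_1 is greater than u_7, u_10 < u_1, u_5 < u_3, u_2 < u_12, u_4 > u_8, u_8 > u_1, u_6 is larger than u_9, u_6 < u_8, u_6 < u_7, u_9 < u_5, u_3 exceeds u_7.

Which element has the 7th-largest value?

u_10

Chaining the given pairs: u_9 < u_6 < u_7 < u_11 < u_2 < u_10 < u_1 < u_8 < u_4 < u_12 < u_5 < u_3.
Counting 7 from the largest end gives u_10.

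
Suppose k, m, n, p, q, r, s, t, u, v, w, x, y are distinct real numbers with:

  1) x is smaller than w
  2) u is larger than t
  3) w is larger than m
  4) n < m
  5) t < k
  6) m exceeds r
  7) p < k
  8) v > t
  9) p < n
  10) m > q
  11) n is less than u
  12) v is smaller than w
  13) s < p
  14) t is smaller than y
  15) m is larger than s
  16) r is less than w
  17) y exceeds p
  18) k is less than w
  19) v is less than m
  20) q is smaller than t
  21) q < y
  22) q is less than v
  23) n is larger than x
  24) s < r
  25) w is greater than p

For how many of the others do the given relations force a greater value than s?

8

From s the given relations immediately reach p, r, m.
From those, n, k, y, w — 7 in total.
From those, u — 8 in total.
Nothing else is reachable above s; 8 in all.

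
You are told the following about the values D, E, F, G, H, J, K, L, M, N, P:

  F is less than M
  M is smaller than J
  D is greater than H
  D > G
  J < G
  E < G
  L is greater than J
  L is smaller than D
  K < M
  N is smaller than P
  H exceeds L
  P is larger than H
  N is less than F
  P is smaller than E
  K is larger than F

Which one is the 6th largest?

Piecing the relations together gives one ordering: N < F < K < M < J < L < H < P < E < G < D.
Counting 6 from the largest end gives L.

L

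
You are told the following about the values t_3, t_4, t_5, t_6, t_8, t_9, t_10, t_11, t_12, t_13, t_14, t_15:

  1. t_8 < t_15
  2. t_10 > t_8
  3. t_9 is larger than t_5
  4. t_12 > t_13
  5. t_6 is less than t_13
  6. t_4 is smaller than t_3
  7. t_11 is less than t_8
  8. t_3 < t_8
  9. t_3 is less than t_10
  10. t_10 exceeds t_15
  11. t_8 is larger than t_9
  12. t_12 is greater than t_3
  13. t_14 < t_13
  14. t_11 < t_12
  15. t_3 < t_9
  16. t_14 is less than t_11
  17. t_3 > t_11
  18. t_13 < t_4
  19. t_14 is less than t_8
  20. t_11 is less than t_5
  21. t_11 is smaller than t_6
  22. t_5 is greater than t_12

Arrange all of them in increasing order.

The consecutive links are each given: t_14 < t_11; t_11 < t_6; t_6 < t_13; t_13 < t_4; t_4 < t_3; t_3 < t_12; t_12 < t_5; t_5 < t_9; t_9 < t_8; t_8 < t_15; t_15 < t_10.

t_14 < t_11 < t_6 < t_13 < t_4 < t_3 < t_12 < t_5 < t_9 < t_8 < t_15 < t_10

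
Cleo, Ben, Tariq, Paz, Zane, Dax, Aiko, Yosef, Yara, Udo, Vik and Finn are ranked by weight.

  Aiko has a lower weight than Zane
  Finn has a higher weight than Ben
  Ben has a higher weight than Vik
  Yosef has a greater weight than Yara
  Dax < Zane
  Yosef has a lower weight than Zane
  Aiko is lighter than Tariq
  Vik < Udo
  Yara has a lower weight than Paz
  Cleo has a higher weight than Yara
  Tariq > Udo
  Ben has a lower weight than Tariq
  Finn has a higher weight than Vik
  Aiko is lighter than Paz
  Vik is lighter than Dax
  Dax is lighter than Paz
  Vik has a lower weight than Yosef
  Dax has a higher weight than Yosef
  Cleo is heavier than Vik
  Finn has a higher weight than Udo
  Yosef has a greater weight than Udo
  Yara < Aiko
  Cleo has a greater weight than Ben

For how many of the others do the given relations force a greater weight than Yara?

7

Directly above Yara: Aiko, Yosef, Cleo, Paz.
One step further: Tariq, Dax, Zane (7 so far).
No other element is forced above Yara by the given relations, so the count is 7.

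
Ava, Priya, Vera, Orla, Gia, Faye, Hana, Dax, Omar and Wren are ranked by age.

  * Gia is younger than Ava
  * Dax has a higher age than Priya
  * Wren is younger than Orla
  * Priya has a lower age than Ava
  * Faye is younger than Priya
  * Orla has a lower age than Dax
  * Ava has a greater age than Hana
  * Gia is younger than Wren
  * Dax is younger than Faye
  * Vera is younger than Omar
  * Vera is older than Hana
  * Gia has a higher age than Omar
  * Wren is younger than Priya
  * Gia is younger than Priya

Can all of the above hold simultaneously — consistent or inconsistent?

We have Priya < Dax stated directly, yet also Dax < Faye < Priya by chaining the others — so Dax < Priya. Contradiction.

inconsistent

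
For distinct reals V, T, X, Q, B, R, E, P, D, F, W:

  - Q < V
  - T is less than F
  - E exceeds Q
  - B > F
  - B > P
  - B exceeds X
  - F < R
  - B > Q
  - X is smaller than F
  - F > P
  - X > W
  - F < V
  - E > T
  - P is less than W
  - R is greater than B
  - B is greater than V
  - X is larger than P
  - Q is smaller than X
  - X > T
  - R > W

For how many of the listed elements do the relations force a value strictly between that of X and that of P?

Chaining upward from P reaches: W, F, V, B, R.
Chaining downward from X reaches: Q, T, W.
Strictly between P and X are those in both lists: W — 1 element.

1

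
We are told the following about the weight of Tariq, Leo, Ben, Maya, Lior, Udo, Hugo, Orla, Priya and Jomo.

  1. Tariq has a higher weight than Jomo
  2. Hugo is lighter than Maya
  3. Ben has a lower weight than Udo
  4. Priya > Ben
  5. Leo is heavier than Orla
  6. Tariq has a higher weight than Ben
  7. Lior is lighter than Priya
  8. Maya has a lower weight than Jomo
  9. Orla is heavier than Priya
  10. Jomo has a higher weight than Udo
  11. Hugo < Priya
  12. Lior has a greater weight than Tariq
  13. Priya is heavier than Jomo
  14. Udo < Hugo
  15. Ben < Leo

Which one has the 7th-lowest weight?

Lior

The consecutive relations fix a unique order: Ben < Udo < Hugo < Maya < Jomo < Tariq < Lior < Priya < Orla < Leo.
Counting 7 from the smallest end gives Lior.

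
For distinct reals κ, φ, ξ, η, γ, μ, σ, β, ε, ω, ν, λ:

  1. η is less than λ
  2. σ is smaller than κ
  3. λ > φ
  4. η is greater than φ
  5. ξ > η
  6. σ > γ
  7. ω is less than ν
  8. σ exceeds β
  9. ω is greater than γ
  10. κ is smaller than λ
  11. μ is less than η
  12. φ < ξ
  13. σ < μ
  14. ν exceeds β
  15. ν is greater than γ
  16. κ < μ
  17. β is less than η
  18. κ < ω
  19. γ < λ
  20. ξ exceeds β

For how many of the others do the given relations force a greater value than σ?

The elements the relations force above σ are κ, μ, ω, η, ν, ξ, λ — no chain reaches any other.
That is 7.

7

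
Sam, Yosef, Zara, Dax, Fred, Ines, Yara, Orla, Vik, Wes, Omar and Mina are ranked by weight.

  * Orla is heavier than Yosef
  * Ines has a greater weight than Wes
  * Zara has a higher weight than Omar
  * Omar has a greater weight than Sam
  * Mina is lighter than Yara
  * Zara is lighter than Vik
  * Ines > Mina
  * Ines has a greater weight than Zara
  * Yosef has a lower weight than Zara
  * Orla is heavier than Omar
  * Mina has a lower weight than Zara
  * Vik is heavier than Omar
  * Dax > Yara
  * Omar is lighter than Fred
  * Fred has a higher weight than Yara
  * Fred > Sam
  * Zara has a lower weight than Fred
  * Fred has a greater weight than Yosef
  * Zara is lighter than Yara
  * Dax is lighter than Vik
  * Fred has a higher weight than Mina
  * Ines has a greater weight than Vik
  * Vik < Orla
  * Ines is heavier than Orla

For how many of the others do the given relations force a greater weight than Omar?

Directly above Omar: Zara, Fred, Vik, Orla.
One step further: Yara, Ines (6 so far).
One step further: Dax (7 so far).
No other element is forced above Omar by the given relations, so the count is 7.

7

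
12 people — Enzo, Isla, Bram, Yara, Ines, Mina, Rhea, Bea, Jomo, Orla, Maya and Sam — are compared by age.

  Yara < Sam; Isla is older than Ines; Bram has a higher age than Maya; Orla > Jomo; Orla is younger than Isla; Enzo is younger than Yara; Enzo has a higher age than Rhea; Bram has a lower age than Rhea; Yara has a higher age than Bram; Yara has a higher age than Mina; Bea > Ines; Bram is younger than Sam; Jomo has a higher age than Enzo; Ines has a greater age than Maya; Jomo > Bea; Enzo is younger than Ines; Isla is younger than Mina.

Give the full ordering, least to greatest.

The consecutive links are each given: Maya < Bram; Bram < Rhea; Rhea < Enzo; Enzo < Ines; Ines < Bea; Bea < Jomo; Jomo < Orla; Orla < Isla; Isla < Mina; Mina < Yara; Yara < Sam.

Maya < Bram < Rhea < Enzo < Ines < Bea < Jomo < Orla < Isla < Mina < Yara < Sam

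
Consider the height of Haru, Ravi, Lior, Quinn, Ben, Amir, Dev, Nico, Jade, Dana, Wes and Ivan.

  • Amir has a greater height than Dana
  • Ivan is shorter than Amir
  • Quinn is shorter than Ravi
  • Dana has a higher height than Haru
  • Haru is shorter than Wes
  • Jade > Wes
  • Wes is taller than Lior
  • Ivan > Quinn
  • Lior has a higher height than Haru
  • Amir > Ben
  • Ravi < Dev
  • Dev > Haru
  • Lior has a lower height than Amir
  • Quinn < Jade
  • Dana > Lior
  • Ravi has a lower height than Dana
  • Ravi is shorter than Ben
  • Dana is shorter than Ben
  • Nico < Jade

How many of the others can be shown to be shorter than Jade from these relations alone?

From Jade the given relations immediately reach Quinn, Nico, Wes.
From those, Haru, Lior — 5 in total.
No other element is forced below Jade by the given relations, so the count is 5.

5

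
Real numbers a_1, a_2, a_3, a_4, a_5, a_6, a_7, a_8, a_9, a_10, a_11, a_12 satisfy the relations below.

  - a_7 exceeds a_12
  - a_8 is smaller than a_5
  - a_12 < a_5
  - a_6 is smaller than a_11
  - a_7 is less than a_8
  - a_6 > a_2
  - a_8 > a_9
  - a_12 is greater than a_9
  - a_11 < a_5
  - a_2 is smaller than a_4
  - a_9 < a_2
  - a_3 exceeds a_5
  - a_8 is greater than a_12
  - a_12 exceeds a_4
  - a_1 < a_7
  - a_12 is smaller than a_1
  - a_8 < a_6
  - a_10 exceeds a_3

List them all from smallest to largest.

The consecutive links are each given: a_9 < a_2; a_2 < a_4; a_4 < a_12; a_12 < a_1; a_1 < a_7; a_7 < a_8; a_8 < a_6; a_6 < a_11; a_11 < a_5; a_5 < a_3; a_3 < a_10.

a_9 < a_2 < a_4 < a_12 < a_1 < a_7 < a_8 < a_6 < a_11 < a_5 < a_3 < a_10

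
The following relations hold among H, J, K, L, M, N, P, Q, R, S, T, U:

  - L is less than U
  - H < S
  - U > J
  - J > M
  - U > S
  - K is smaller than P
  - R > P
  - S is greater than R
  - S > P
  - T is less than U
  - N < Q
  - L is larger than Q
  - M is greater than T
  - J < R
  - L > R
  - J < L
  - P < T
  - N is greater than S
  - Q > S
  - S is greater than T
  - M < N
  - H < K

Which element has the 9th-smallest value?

N

The consecutive relations fix a unique order: H < K < P < T < M < J < R < S < N < Q < L < U.
The 9th smallest is N.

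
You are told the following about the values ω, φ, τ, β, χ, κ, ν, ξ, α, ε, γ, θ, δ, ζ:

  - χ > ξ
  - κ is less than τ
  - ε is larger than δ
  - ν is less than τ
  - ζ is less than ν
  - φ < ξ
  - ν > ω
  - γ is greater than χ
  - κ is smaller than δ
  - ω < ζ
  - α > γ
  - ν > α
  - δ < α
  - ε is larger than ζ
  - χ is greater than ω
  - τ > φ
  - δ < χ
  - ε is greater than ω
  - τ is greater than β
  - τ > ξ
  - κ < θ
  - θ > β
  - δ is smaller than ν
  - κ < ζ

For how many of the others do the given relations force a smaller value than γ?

The elements the relations force below γ are κ, φ, δ, ω, ξ, χ — no chain reaches any other.
That is 6.

6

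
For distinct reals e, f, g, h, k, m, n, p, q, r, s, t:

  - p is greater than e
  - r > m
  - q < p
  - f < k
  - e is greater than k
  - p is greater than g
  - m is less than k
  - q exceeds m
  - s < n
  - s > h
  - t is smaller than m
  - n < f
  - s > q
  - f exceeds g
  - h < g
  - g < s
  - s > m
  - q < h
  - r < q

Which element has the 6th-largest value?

Piecing the relations together gives one ordering: t < m < r < q < h < g < s < n < f < k < e < p.
Counting 6 from the largest end gives s.

s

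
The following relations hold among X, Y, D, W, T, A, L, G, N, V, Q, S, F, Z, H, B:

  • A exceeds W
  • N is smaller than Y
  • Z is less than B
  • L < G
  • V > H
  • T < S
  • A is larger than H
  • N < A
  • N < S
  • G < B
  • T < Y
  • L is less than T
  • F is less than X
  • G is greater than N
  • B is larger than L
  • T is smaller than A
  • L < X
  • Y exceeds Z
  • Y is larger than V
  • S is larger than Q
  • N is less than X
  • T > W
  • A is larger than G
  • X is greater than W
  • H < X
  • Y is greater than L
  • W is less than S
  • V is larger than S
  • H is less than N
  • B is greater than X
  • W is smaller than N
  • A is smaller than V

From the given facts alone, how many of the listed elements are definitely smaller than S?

6

Directly below S: W, N, Q, T.
One step further: H, L (6 so far).
No other element is forced below S by the given relations, so the count is 6.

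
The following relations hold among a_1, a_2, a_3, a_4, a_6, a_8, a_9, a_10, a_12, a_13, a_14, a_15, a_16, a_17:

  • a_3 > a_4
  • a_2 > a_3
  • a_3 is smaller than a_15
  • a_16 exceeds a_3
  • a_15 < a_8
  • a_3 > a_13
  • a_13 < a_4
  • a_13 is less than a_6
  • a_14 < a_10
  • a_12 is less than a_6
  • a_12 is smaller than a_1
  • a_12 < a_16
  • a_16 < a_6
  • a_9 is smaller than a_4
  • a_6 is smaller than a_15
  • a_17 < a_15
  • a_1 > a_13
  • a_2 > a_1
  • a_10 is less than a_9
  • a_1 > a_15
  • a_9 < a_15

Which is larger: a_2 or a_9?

Link the given pairs in sequence: a_9 < a_4; a_4 < a_3; a_3 < a_16; a_16 < a_6; a_6 < a_15; a_15 < a_1; a_1 < a_2.
Chaining these gives a_9 < a_4 < a_3 < a_16 < a_6 < a_15 < a_1 < a_2.
So a_9 < a_2; a_2 is the larger of the two.

a_2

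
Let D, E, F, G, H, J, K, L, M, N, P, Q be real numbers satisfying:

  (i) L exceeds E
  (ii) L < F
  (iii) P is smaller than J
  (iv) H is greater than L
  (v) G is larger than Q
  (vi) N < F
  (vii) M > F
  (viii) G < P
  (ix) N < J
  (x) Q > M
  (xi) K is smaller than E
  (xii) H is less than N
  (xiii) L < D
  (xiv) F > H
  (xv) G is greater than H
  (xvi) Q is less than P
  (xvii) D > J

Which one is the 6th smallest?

Chaining the given pairs: K < E < L < H < N < F < M < Q < G < P < J < D.
Counting 6 from the smallest end gives F.

F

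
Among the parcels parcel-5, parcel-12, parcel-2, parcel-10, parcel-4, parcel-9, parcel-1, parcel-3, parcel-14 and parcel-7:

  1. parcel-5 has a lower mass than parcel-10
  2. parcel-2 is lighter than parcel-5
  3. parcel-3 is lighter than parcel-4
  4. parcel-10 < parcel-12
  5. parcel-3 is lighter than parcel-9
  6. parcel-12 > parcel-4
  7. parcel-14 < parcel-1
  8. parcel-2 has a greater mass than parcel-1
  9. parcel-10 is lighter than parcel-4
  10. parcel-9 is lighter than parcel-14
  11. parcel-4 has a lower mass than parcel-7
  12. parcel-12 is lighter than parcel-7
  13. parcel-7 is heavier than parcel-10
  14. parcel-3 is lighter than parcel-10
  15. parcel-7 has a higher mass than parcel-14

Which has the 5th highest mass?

parcel-5

Chaining the given pairs: parcel-3 < parcel-9 < parcel-14 < parcel-1 < parcel-2 < parcel-5 < parcel-10 < parcel-4 < parcel-12 < parcel-7.
Counting 5 from the largest end gives parcel-5.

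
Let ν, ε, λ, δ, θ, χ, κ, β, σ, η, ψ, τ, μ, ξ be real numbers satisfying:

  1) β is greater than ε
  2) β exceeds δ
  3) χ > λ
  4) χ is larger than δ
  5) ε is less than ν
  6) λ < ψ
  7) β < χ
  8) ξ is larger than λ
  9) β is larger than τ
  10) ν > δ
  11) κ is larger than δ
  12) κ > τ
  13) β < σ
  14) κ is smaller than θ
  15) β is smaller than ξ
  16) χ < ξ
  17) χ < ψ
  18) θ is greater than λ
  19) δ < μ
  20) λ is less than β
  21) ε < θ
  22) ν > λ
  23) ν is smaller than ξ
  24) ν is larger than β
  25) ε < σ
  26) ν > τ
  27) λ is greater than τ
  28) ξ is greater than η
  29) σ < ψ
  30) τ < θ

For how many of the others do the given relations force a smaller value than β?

4

From β the given relations immediately reach τ, δ, λ, ε.
No other element is forced below β by the given relations, so the count is 4.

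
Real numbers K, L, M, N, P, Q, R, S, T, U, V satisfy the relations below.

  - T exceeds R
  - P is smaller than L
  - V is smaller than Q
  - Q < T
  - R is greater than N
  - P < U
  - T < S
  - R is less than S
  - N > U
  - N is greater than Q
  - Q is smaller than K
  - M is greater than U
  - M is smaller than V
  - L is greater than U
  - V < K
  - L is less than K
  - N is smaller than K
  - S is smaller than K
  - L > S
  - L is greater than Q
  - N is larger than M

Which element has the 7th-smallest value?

R

Piecing the relations together gives one ordering: P < U < M < V < Q < N < R < T < S < L < K.
Counting 7 from the smallest end gives R.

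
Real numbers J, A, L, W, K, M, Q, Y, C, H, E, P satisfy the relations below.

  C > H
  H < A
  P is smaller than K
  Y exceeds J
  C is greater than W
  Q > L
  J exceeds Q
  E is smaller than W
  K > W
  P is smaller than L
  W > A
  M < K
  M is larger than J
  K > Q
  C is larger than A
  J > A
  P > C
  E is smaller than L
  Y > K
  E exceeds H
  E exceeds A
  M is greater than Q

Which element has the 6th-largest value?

L

Chaining the given pairs: H < A < E < W < C < P < L < Q < J < M < K < Y.
Counting 6 from the largest end gives L.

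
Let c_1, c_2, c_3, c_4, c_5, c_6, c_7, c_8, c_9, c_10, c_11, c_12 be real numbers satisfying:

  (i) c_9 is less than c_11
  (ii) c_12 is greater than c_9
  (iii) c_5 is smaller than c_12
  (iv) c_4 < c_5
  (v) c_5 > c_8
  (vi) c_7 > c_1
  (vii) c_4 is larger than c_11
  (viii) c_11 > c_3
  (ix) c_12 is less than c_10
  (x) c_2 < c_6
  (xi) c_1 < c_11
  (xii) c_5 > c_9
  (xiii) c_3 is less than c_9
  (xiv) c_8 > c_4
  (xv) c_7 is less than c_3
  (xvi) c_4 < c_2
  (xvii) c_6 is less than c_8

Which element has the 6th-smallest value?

Chaining the given pairs: c_1 < c_7 < c_3 < c_9 < c_11 < c_4 < c_2 < c_6 < c_8 < c_5 < c_12 < c_10.
The 6th smallest is c_4.

c_4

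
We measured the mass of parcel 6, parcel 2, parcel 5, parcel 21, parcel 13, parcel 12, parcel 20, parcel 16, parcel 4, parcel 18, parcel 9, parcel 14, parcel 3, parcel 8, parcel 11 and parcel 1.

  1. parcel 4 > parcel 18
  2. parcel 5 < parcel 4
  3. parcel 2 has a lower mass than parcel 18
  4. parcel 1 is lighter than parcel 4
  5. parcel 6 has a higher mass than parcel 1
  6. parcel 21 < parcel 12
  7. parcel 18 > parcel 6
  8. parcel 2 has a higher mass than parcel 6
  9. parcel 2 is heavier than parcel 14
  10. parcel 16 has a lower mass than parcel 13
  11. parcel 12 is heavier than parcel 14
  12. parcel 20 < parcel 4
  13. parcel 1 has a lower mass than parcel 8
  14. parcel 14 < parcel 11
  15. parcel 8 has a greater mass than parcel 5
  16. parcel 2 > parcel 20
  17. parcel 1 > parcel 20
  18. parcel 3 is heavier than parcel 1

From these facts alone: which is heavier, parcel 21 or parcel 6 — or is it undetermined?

Following every chain through parcel 21: above parcel 21 we get parcel 12.
parcel 6 is not reached, and no chain runs the other way from parcel 6 to parcel 21.
So the given relations leave the order of parcel 21 and parcel 6 undetermined.

undetermined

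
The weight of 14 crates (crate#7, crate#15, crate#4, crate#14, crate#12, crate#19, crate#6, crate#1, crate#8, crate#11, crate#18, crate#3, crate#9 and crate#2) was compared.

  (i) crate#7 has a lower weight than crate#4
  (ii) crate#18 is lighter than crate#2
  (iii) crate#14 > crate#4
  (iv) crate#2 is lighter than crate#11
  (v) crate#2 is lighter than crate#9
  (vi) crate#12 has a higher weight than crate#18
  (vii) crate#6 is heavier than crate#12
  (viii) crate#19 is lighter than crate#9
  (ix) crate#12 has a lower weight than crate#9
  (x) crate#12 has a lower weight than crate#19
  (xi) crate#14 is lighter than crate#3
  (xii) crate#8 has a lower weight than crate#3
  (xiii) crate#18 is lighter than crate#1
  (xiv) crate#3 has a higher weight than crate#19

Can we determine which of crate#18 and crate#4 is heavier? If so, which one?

undetermined

Following every chain through crate#4: above crate#4 we get crate#14, crate#3; below crate#4 we get crate#7.
crate#18 is not reached, and no chain runs the other way from crate#18 to crate#4.
So the given relations leave the order of crate#4 and crate#18 undetermined.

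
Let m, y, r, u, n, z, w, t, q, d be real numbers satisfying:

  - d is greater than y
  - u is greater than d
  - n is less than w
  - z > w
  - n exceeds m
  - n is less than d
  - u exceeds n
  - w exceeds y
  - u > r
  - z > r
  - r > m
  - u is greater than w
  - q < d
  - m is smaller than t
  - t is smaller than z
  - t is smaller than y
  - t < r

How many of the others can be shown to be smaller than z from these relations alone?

6

From z the given relations immediately reach t, r, w.
From those, m, y, n — 6 in total.
Nothing else is reachable below z; 6 in all.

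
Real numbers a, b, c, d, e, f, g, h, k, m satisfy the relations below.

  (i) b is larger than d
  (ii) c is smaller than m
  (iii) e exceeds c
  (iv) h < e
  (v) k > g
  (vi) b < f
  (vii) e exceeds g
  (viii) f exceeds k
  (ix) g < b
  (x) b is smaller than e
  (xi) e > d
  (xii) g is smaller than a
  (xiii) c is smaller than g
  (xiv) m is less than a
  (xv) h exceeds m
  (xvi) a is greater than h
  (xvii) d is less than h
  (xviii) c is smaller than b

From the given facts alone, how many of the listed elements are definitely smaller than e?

The elements the relations force below e are c, g, d, b, m, h — no chain reaches any other.
That is 6.

6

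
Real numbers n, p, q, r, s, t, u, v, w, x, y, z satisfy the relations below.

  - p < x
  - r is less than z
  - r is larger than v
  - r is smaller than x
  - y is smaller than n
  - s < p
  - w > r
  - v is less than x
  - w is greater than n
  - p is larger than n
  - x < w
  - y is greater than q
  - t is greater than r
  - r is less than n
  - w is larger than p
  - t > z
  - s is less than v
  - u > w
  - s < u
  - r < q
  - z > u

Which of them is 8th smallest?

x

Chaining the given pairs: s < v < r < q < y < n < p < x < w < u < z < t.
The 8th smallest is x.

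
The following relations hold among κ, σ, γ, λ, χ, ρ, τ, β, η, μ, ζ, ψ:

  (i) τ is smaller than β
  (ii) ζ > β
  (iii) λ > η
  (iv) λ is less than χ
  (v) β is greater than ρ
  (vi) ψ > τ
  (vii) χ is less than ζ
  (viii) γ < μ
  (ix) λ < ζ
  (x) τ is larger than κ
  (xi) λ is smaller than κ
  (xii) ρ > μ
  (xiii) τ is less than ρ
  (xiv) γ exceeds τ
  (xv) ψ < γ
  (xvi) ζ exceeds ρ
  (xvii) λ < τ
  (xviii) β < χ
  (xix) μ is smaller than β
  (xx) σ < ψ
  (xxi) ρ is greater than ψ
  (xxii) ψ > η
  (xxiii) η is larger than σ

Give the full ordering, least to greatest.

Each adjacent pair is fixed by a given relation: σ < η; η < λ; λ < κ; κ < τ; τ < ψ; ψ < γ; γ < μ; μ < ρ; ρ < β; β < χ; χ < ζ. Chaining them end to end gives the full order.

σ < η < λ < κ < τ < ψ < γ < μ < ρ < β < χ < ζ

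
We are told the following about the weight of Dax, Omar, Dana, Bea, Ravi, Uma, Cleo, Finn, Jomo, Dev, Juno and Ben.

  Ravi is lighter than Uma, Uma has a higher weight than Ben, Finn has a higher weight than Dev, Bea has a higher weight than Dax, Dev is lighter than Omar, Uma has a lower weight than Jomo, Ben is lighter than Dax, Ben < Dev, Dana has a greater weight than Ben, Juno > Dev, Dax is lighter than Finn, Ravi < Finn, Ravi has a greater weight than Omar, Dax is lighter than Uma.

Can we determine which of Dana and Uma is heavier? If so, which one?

Following every chain through Uma: above Uma we get Jomo; below Uma we get Ben, Dev, Omar, Dax, Ravi.
Dana is not reached, and no chain runs the other way from Dana to Uma.
So the given relations leave the order of Uma and Dana undetermined.

undetermined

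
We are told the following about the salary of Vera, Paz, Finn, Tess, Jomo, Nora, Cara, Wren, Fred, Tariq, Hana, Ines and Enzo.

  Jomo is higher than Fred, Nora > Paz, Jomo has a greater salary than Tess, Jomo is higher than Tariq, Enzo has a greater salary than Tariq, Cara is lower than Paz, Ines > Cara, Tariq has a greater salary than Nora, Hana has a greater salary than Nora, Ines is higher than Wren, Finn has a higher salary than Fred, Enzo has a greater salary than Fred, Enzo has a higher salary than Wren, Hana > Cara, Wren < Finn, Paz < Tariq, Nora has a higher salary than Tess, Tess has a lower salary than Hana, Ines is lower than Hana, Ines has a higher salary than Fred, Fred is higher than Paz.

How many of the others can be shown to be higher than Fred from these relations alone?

5

From Fred the given relations immediately reach Ines, Enzo, Jomo, Finn.
From those, Hana — 5 in total.
No other element is forced above Fred by the given relations, so the count is 5.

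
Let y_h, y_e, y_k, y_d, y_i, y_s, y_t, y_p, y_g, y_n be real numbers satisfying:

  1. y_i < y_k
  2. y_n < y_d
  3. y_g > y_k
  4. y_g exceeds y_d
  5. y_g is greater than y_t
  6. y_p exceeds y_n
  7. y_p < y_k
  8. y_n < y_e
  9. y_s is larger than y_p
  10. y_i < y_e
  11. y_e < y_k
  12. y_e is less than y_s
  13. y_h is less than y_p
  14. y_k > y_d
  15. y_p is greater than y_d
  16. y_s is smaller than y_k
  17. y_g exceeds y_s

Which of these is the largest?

y_g

y_n is not greatest since y_n < y_d; y_d is not greatest since y_d < y_k; y_h is not greatest since y_h < y_p; y_p is not greatest since y_p < y_k; y_t is not greatest since y_t < y_g; y_i is not greatest since y_i < y_k; y_e is not greatest since y_e < y_k; y_s is not greatest since y_s < y_g; y_k is not greatest since y_k < y_g.
Only y_g has nothing above it, so y_g is the largest.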